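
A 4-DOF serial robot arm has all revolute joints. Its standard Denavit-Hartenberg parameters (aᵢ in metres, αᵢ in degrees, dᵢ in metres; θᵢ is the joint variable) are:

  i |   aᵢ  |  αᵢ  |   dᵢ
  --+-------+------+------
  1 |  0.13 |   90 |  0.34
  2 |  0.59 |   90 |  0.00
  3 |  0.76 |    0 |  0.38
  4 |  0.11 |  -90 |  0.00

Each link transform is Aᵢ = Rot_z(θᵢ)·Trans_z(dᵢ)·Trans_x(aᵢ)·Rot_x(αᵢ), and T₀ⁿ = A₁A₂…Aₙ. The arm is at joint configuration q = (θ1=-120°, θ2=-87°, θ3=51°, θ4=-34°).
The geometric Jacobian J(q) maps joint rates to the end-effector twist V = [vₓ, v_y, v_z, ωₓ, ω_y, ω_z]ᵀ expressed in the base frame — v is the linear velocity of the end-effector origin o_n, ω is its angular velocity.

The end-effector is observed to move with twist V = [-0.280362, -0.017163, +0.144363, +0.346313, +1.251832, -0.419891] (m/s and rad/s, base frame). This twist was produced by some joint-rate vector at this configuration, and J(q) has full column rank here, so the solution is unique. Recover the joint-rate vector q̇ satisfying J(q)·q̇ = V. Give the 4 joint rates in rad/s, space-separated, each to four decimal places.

-0.3540 0.3260 0.3520 0.9070

o_n = [-0.4453, 0.4743, -0.8518]
J₁: ẑ×o_n = [-0.4743, -0.4453, 0.0000], ω = ẑ
J2: z=[-0.8660, 0.5000, 0.0000] o=[-0.0650, -0.1126, 0.3400] → [-0.5959, -1.0321, -0.3181, -0.8660, 0.5000, 0.0000]
J3: z=[0.4993, 0.8648, -0.0523] o=[-0.0804, -0.1393, -0.2492] → [-0.4890, 0.3200, 0.6219, 0.4993, 0.8648, -0.0523]
J4: z=[0.4993, 0.8648, -0.0523] o=[-0.4147, 0.4630, -0.7467] → [-0.0903, 0.0541, 0.0321, 0.4993, 0.8648, -0.0523]
q̇ = J⁺·V = [-0.3540, 0.3260, 0.3520, 0.9070]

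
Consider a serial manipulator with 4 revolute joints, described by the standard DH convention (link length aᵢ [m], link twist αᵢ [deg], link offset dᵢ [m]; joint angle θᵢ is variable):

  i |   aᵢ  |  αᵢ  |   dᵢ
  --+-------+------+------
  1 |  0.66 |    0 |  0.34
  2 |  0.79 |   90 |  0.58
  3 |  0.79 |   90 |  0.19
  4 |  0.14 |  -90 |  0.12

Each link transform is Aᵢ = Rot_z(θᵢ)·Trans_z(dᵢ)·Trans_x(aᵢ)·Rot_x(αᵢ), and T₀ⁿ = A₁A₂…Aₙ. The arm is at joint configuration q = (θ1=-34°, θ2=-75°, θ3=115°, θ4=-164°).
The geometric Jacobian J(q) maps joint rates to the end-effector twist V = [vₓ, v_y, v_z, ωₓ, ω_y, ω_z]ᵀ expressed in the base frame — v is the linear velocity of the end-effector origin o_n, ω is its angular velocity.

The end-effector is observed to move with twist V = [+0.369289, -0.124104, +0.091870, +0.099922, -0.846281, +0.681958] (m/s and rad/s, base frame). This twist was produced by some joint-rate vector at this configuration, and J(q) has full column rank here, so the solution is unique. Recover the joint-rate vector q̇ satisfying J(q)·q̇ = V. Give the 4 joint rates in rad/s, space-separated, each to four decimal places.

o_n = [0.2016, -0.9077, 1.5647]
J₁: ẑ×o_n = [0.9077, 0.2016, -0.0000], ω = ẑ
J2: z=[0.0000, 0.0000, 1.0000] o=[0.5472, -0.3691, 0.3400] → [0.5386, -0.3456, 0.0000, 0.0000, 0.0000, 1.0000]
J3: z=[-0.9455, 0.3256, 0.0000] o=[0.2900, -1.1160, 0.9200] → [0.2099, 0.6096, -0.1682, -0.9455, 0.3256, 0.0000]
J4: z=[-0.2951, -0.8569, 0.4226] o=[0.2190, -0.7385, 1.6360] → [0.1326, -0.0284, 0.0350, -0.2951, -0.8569, 0.4226]
q̇ = J⁺·V = [0.4340, -0.1100, -0.3700, 0.8470]

0.4340 -0.1100 -0.3700 0.8470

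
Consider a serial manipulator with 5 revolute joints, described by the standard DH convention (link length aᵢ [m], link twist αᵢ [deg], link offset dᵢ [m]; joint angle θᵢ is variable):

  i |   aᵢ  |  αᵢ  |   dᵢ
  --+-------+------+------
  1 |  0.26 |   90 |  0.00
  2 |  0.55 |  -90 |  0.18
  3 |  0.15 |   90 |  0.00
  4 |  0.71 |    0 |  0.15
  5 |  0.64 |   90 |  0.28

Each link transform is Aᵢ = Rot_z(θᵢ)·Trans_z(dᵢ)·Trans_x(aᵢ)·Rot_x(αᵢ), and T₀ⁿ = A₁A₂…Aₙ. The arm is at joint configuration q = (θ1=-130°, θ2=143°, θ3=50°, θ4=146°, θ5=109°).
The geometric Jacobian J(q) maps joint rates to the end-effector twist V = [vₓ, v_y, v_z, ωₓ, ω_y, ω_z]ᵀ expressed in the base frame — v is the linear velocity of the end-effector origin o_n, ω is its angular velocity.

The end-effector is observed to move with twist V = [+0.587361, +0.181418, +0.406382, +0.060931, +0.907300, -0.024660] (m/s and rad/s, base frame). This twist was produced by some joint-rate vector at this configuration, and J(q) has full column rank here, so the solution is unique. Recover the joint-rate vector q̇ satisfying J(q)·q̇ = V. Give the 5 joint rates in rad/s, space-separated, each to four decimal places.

o_n = [-0.7048, 0.5902, 0.4721]
J₁: ẑ×o_n = [-0.5902, -0.7048, 0.0000], ω = ẑ
J2: z=[-0.7660, 0.6428, 0.0000] o=[-0.1671, -0.1992, 0.0000] → [0.3035, 0.3617, -0.2590, -0.7660, 0.6428, 0.0000]
J3: z=[0.3868, 0.4610, -0.7986] o=[-0.0227, 0.2530, 0.3310] → [0.3343, 0.4902, 0.4449, 0.3868, 0.4610, -0.7986]
J4: z=[-0.0992, 0.8818, 0.4610] o=[0.1149, 0.2381, 0.3890] → [-0.0890, -0.3697, 0.6879, -0.0992, 0.8818, 0.4610]
J5: z=[-0.0992, 0.8818, 0.4610] o=[-0.2861, 0.6118, -0.0866] → [0.5027, -0.1377, 0.3714, -0.0992, 0.8818, 0.4610]
q̇ = J⁺·V = [0.1070, 0.1110, 0.5470, -0.1710, 0.8330]

0.1070 0.1110 0.5470 -0.1710 0.8330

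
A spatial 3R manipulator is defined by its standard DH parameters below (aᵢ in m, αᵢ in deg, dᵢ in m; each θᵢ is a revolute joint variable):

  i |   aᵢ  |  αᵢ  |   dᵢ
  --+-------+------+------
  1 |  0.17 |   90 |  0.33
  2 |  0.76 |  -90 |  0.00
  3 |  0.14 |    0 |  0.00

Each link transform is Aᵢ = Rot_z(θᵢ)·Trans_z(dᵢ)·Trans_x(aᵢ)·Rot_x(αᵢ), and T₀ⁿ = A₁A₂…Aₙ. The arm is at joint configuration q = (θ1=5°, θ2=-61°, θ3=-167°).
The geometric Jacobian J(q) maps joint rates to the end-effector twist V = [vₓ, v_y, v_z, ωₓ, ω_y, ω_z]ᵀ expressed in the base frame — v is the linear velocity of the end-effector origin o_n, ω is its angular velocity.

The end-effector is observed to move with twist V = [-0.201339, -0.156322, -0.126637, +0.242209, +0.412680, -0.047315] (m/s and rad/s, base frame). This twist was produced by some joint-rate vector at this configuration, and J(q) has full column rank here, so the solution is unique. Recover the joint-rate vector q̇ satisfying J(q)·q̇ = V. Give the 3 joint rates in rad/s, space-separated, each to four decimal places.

o_n = [0.4733, 0.0098, -0.2154]
J₁: ẑ×o_n = [-0.0098, 0.4733, 0.0000], ω = ẑ
J2: z=[0.0872, -0.9962, 0.0000] o=[0.1694, 0.0148, 0.3300] → [0.5433, 0.0475, 0.3023, 0.0872, -0.9962, 0.0000]
J3: z=[0.8713, 0.0762, 0.4848] o=[0.5364, 0.0469, -0.3347] → [0.0271, -0.1346, -0.0275, 0.8713, 0.0762, 0.4848]
q̇ = J⁺·V = [-0.2010, -0.3900, 0.3170]

-0.2010 -0.3900 0.3170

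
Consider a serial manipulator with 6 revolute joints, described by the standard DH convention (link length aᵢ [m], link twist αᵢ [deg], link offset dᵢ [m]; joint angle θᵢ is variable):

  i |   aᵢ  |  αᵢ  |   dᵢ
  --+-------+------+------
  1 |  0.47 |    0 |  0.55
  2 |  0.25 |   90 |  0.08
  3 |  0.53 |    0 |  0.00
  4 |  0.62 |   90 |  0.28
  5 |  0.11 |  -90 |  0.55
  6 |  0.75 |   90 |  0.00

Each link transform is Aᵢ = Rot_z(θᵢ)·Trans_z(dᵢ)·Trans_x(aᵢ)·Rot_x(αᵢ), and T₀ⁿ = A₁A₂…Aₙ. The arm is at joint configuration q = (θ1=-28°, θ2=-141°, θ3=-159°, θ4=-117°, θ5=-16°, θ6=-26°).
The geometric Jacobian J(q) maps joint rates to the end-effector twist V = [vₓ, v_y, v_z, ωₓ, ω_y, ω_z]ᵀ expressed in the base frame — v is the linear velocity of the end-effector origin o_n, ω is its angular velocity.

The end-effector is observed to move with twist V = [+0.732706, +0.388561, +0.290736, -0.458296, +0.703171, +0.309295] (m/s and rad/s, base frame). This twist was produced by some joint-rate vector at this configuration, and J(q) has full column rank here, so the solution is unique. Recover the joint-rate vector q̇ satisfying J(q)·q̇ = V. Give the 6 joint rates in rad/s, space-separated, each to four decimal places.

o_n = [-0.3558, -0.3054, 1.7144]
J₁: ẑ×o_n = [0.3054, -0.3558, 0.0000], ω = ẑ
J2: z=[0.0000, 0.0000, 1.0000] o=[0.4150, -0.2207, 0.5500] → [0.0847, -0.7707, 0.0000, 0.0000, 0.0000, 1.0000]
J3: z=[-0.1908, 0.9816, 0.0000] o=[0.1696, -0.2684, 0.6300] → [1.0645, 0.2069, 0.5228, -0.1908, 0.9816, 0.0000]
J4: z=[-0.1908, 0.9816, 0.0000] o=[0.6553, -0.1739, 0.4401] → [1.2509, 0.2432, 1.0176, -0.1908, 0.9816, 0.0000]
J5: z=[-0.9762, -0.1898, -0.1045] o=[0.5382, 0.0885, 1.0567] → [-0.1660, 0.7356, 0.2149, -0.9762, -0.1898, -0.1045]
J6: z=[-0.2117, 0.9381, 0.2741] o=[-0.0038, -0.0477, 1.1043] → [0.6429, 0.0327, 0.3848, -0.2117, 0.9381, 0.2741]
q̇ = J⁺·V = [0.6210, -0.3880, 0.6710, -0.2730, 0.3060, 0.3950]

0.6210 -0.3880 0.6710 -0.2730 0.3060 0.3950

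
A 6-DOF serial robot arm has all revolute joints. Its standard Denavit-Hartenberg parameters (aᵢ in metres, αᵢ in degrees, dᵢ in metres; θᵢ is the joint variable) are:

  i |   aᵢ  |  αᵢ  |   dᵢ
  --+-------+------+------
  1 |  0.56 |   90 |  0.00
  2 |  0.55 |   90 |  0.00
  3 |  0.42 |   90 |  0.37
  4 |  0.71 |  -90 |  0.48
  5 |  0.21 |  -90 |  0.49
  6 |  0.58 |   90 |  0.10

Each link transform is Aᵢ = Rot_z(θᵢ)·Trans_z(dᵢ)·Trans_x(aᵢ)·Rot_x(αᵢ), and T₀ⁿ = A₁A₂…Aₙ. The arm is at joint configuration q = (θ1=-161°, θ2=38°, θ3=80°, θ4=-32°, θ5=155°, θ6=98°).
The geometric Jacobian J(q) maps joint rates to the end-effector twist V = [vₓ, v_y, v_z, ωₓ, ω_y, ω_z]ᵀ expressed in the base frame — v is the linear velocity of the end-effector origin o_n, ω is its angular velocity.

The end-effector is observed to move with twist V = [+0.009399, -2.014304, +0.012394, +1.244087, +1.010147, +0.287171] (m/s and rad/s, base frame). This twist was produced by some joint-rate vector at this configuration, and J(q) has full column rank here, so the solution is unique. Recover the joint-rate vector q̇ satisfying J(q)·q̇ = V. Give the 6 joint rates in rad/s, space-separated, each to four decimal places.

0.5500 -0.1550 -0.6890 -0.5780 0.2180 -0.9620

o_n = [-1.6716, 0.2069, 0.7362]
J₁: ẑ×o_n = [-0.2069, -1.6716, 0.0000], ω = ẑ
J2: z=[-0.3256, 0.9455, 0.0000] o=[-0.5295, -0.1823, 0.0000] → [0.6961, 0.2397, 0.9532, -0.3256, 0.9455, 0.0000]
J3: z=[-0.5821, -0.2004, -0.7880] o=[-0.9393, -0.3234, 0.3386] → [0.3382, 0.8086, -0.4555, -0.5821, -0.2004, -0.7880]
J4: z=[-0.6772, -0.4168, 0.6063] o=[-1.3437, -0.0252, 0.0920] → [-0.4093, 0.2375, -0.2939, -0.6772, -0.4168, 0.6063]
J5: z=[-0.7321, 0.2998, -0.6116] o=[-1.7207, 0.3840, 0.7438] → [-0.1106, -0.0356, 0.1150, -0.7321, 0.2998, -0.6116]
J6: z=[-0.5829, -0.7404, 0.3347] o=[-2.0054, 0.4046, 0.2936] → [-0.2616, 0.3697, 0.3624, -0.5829, -0.7404, 0.3347]
q̇ = J⁺·V = [0.5500, -0.1550, -0.6890, -0.5780, 0.2180, -0.9620]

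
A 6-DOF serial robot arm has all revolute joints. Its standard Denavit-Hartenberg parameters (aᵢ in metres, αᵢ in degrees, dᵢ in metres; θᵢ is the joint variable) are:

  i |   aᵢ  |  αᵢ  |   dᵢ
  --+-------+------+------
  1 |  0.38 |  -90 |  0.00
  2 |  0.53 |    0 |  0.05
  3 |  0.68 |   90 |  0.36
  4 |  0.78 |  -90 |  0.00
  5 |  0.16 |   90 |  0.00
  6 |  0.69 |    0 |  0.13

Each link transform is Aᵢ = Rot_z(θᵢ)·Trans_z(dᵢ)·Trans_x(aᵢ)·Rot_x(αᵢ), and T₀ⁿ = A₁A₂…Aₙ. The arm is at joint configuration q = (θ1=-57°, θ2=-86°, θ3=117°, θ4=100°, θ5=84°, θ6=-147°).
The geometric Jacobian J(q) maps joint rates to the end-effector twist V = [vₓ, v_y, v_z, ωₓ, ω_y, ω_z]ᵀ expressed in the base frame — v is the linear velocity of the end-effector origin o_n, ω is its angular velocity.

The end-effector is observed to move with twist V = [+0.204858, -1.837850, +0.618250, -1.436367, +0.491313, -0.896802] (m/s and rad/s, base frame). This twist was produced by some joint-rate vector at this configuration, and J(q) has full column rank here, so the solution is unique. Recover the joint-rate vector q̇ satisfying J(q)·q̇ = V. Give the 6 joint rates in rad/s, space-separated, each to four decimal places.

o_n = [1.8812, -0.4592, 0.4338]
J₁: ẑ×o_n = [0.4592, 1.8812, -0.0000], ω = ẑ
J2: z=[0.8387, 0.5446, 0.0000] o=[0.2070, -0.3187, 0.0000] → [0.2363, -0.3639, -1.0297, 0.8387, 0.5446, 0.0000]
J3: z=[0.8387, 0.5446, 0.0000] o=[0.2690, -0.3225, 0.5287] → [-0.0517, 0.0796, -0.9927, 0.8387, 0.5446, 0.0000]
J4: z=[0.2805, -0.4319, 0.8572] o=[0.8884, -0.6152, 0.1785] → [-0.2441, 0.7794, 0.4726, 0.2805, -0.4319, 0.8572]
J5: z=[-0.6054, 0.6134, 0.5072] o=[1.4694, -0.0995, 0.2482] → [0.2963, 0.3212, -0.0349, -0.6054, 0.6134, 0.5072]
J6: z=[0.7701, 0.6124, 0.1785] o=[1.4372, -0.0197, 0.1133] → [0.2747, -0.1675, -0.6104, 0.7701, 0.6124, 0.1785]
q̇ = J⁺·V = [-0.7920, -0.4030, -0.9720, -0.7680, 0.8790, 0.6030]

-0.7920 -0.4030 -0.9720 -0.7680 0.8790 0.6030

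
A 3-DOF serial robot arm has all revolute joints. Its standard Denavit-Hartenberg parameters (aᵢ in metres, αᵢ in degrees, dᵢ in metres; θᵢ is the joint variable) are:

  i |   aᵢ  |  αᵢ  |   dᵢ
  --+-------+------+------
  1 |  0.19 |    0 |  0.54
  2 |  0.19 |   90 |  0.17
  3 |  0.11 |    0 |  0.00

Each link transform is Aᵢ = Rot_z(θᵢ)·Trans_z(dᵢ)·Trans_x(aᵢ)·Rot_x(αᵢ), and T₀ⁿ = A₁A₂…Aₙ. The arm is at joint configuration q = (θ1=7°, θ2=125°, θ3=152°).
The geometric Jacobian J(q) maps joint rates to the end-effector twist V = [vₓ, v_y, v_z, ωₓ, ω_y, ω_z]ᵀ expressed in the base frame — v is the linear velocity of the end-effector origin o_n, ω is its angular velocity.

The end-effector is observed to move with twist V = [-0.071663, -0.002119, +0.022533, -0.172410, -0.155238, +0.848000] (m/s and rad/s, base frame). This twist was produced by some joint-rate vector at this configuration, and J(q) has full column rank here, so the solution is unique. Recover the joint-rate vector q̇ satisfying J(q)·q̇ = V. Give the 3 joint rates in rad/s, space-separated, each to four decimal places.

o_n = [0.1264, 0.0922, 0.7616]
J₁: ẑ×o_n = [-0.0922, 0.1264, 0.0000], ω = ẑ
J2: z=[0.0000, 0.0000, 1.0000] o=[0.1886, 0.0232, 0.5400] → [-0.0690, -0.0621, 0.0000, 0.0000, 0.0000, 1.0000]
J3: z=[0.7431, 0.6691, 0.0000] o=[0.0614, 0.1644, 0.7100] → [0.0346, -0.0384, -0.0971, 0.7431, 0.6691, 0.0000]
q̇ = J⁺·V = [0.2210, 0.6270, -0.2320]

0.2210 0.6270 -0.2320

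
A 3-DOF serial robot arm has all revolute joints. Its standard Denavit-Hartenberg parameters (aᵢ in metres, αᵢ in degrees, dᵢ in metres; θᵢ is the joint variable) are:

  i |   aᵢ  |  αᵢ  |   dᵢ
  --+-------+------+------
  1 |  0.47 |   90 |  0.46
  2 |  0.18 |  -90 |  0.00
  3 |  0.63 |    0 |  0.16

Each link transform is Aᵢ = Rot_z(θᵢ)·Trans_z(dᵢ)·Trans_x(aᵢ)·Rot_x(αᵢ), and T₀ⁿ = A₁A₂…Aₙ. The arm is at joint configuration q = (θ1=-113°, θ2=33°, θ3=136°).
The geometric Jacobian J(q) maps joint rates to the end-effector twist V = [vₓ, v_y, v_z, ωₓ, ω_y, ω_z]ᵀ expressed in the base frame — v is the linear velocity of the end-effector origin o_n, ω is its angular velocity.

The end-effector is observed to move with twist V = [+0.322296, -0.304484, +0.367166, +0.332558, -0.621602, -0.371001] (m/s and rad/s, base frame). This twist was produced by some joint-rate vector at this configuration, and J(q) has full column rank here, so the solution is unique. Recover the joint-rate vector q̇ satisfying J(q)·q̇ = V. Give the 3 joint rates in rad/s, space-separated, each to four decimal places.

0.3100 -0.5490 -0.8120

o_n = [0.3428, -0.3125, 0.4454]
J₁: ẑ×o_n = [0.3125, 0.3428, -0.0000], ω = ẑ
J2: z=[-0.9205, 0.3907, 0.0000] o=[-0.1836, -0.4326, 0.4600] → [-0.0057, -0.0134, -0.3163, -0.9205, 0.3907, 0.0000]
J3: z=[0.2128, 0.5013, 0.8387] o=[-0.2426, -0.5716, 0.5580] → [-0.2737, 0.5149, -0.2384, 0.2128, 0.5013, 0.8387]
q̇ = J⁺·V = [0.3100, -0.5490, -0.8120]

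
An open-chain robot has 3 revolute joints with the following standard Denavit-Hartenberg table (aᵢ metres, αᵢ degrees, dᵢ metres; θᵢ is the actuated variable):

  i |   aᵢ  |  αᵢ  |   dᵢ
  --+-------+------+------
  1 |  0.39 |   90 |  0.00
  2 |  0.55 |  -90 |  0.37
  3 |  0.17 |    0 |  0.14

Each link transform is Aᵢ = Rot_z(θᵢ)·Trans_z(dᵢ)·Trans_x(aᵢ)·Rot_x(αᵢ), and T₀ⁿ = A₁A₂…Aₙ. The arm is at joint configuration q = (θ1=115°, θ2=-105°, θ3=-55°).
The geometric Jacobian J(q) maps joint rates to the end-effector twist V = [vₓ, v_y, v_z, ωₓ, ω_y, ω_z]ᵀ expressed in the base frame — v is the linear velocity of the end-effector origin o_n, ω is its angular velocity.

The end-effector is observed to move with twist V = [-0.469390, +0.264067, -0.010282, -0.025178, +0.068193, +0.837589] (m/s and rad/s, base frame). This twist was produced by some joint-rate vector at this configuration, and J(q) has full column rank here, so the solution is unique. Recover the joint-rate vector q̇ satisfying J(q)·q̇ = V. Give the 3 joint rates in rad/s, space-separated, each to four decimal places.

o_n = [0.3104, 0.5394, -0.6617]
J₁: ẑ×o_n = [-0.5394, 0.3104, 0.0000], ω = ẑ
J2: z=[0.9063, 0.4226, 0.0000] o=[-0.1648, 0.3535, 0.0000] → [-0.2796, 0.5997, -0.0324, 0.9063, 0.4226, 0.0000]
J3: z=[-0.4082, 0.8754, -0.2588] o=[0.2307, 0.3808, -0.5313] → [-0.0731, -0.0739, -0.1345, -0.4082, 0.8754, -0.2588]
q̇ = J⁺·V = [0.8570, 0.0060, 0.0750]

0.8570 0.0060 0.0750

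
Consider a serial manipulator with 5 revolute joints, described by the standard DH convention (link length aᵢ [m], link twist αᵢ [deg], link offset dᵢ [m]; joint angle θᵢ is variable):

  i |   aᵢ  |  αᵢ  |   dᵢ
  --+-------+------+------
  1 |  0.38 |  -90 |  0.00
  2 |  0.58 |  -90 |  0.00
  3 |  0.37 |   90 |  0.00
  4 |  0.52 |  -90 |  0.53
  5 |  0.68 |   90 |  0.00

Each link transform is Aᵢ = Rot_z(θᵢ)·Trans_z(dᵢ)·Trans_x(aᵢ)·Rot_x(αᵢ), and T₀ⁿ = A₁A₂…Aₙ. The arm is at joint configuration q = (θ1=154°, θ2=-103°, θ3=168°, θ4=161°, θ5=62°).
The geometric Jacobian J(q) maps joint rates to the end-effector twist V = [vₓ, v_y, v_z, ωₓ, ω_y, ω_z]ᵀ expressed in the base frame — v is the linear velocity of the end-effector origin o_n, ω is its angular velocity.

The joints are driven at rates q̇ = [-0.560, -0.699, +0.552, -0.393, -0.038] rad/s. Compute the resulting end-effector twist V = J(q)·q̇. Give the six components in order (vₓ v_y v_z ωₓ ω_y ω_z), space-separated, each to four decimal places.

0.4950 0.3024 0.1090 -0.3948 0.5454 -0.5192

o_n = [-0.4515, 0.0456, 1.0160]
J₁: ẑ×o_n = [-0.0456, -0.4515, 0.0000], ω = ẑ
J2: z=[-0.4384, -0.8988, 0.0000] o=[-0.3415, 0.1666, 0.0000] → [-0.9132, 0.4454, -0.0459, -0.4384, -0.8988, 0.0000]
J3: z=[-0.8758, 0.4271, 0.2250] o=[-0.2243, 0.1094, 0.5651] → [0.2069, 0.3437, 0.1529, -0.8758, 0.4271, 0.2250]
J4: z=[0.4708, 0.8587, 0.2026] o=[-0.2637, 0.2142, 0.2125] → [0.7241, -0.4164, 0.0819, 0.4708, 0.8587, 0.2026]
J5: z=[0.8628, -0.4961, 0.0976] o=[-0.1100, 0.6023, 0.8265] → [-0.0397, -0.1968, -0.6497, 0.8628, -0.4961, 0.0976]
V = J·q̇ = [0.4950, 0.3024, 0.1090, -0.3948, 0.5454, -0.5192]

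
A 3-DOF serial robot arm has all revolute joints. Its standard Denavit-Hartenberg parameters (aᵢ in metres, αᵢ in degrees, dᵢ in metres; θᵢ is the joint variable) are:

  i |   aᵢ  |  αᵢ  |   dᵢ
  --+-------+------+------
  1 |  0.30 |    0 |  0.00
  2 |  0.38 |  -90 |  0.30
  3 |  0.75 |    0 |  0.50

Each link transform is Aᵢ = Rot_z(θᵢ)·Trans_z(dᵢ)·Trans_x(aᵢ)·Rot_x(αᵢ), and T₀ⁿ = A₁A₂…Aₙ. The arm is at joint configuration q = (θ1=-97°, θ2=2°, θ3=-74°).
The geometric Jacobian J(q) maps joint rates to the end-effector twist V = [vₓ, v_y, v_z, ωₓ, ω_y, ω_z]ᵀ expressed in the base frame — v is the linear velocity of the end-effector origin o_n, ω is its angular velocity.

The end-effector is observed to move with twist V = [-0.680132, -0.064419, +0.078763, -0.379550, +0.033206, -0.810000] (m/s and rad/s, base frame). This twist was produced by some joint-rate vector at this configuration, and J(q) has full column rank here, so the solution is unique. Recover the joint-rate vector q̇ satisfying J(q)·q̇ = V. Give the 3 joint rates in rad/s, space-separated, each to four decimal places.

-0.6560 -0.1540 -0.3810

o_n = [0.4104, -0.9258, 1.0209]
J₁: ẑ×o_n = [0.9258, 0.4104, -0.0000], ω = ẑ
J2: z=[0.0000, 0.0000, 1.0000] o=[-0.0366, -0.2978, 0.0000] → [0.6281, 0.4470, -0.0000, 0.0000, 0.0000, 1.0000]
J3: z=[0.9962, -0.0872, 0.0000] o=[-0.0697, -0.6763, 0.3000] → [-0.0628, -0.7182, -0.2067, 0.9962, -0.0872, 0.0000]
q̇ = J⁺·V = [-0.6560, -0.1540, -0.3810]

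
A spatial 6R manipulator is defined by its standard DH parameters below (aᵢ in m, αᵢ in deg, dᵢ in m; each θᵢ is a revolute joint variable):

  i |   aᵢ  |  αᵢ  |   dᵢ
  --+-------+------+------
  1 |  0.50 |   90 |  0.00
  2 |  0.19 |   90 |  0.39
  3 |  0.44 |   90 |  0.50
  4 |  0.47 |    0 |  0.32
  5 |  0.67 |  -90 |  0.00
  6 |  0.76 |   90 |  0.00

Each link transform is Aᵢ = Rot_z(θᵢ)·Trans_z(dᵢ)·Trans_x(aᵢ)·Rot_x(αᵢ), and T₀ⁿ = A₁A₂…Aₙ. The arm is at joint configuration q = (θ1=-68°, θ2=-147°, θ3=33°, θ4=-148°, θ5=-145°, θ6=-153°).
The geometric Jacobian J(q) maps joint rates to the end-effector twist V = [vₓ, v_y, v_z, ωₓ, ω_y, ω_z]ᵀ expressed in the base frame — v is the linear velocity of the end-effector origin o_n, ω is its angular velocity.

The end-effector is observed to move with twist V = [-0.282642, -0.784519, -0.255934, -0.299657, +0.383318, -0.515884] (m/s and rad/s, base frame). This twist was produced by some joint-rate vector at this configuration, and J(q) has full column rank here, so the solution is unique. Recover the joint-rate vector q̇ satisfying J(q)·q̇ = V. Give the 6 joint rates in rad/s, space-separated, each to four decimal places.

o_n = [0.0898, 0.1693, -0.1135]
J₁: ẑ×o_n = [-0.1693, 0.0898, 0.0000], ω = ẑ
J2: z=[-0.9272, -0.3746, 0.0000] o=[0.1873, -0.4636, 0.0000] → [0.0425, -0.1052, -0.6234, -0.9272, -0.3746, 0.0000]
J3: z=[-0.2040, 0.5050, 0.8387] o=[-0.2340, -0.4619, -0.1035] → [-0.5345, 0.2695, -0.2923, -0.2040, 0.5050, 0.8387]
J4: z=[0.6065, 0.7377, -0.2966] o=[-0.6741, -0.0123, 0.1149] → [-0.1146, -0.0881, -0.4534, 0.6065, 0.7377, -0.2966]
J5: z=[0.6065, 0.7377, -0.2966] o=[-0.1229, -0.0806, -0.0069] → [-0.0045, 0.0015, -0.0054, 0.6065, 0.7377, -0.2966]
J6: z=[0.6277, -0.2152, 0.7482] o=[-0.4499, 0.3481, 0.3908] → [0.2423, 0.7203, 0.0039, 0.6277, -0.2152, 0.7482]
q̇ = J⁺·V = [0.5330, -0.0300, -0.2440, 0.7590, -0.3720, -0.9750]

0.5330 -0.0300 -0.2440 0.7590 -0.3720 -0.9750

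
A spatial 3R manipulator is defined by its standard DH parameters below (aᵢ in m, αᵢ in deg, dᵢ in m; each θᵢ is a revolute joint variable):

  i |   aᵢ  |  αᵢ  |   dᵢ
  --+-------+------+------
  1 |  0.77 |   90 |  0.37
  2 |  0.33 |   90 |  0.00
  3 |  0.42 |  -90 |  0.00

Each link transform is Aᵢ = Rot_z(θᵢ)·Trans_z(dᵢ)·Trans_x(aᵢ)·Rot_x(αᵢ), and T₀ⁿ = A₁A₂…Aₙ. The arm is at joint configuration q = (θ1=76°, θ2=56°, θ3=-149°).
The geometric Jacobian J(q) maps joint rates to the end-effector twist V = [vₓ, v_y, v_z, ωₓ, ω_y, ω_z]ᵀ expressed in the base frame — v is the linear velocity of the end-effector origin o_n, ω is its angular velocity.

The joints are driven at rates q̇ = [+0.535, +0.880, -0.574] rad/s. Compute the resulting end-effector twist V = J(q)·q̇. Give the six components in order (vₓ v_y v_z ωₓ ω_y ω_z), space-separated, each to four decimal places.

-0.2300 -0.1109 -0.1177 0.7387 -0.6746 0.8560

o_n = [-0.0277, 0.7832, 0.3451]
J₁: ẑ×o_n = [-0.7832, -0.0277, 0.0000], ω = ẑ
J2: z=[0.9703, -0.2419, 0.0000] o=[0.1863, 0.7471, 0.3700] → [0.0060, 0.0241, -0.0168, 0.9703, -0.2419, 0.0000]
J3: z=[0.2006, 0.8044, -0.5592] o=[0.2309, 0.9262, 0.6436] → [-0.3201, 0.2045, 0.1793, 0.2006, 0.8044, -0.5592]
V = J·q̇ = [-0.2300, -0.1109, -0.1177, 0.7387, -0.6746, 0.8560]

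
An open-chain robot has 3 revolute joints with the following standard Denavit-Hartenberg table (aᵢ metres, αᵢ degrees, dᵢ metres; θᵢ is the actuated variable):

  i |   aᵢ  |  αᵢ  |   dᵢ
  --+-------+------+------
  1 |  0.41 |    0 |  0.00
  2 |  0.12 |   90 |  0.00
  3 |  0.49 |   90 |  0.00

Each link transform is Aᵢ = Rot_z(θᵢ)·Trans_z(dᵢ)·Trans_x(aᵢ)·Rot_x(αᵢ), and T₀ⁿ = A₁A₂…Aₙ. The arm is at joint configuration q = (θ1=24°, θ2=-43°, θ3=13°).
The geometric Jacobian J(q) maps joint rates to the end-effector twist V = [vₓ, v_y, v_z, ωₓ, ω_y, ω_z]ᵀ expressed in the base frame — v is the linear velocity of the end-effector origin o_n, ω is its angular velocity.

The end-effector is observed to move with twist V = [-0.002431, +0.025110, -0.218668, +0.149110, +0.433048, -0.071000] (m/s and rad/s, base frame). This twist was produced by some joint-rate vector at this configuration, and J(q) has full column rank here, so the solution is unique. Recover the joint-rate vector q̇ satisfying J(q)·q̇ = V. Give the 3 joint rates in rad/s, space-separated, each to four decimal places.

0.2180 -0.2890 -0.4580

o_n = [0.9394, -0.0277, 0.1102]
J₁: ẑ×o_n = [0.0277, 0.9394, -0.0000], ω = ẑ
J2: z=[0.0000, 0.0000, 1.0000] o=[0.3746, 0.1668, 0.0000] → [0.1945, 0.5649, -0.0000, 0.0000, 0.0000, 1.0000]
J3: z=[-0.3256, -0.9455, 0.0000] o=[0.4880, 0.1277, 0.0000] → [-0.1042, 0.0359, 0.4774, -0.3256, -0.9455, 0.0000]
q̇ = J⁺·V = [0.2180, -0.2890, -0.4580]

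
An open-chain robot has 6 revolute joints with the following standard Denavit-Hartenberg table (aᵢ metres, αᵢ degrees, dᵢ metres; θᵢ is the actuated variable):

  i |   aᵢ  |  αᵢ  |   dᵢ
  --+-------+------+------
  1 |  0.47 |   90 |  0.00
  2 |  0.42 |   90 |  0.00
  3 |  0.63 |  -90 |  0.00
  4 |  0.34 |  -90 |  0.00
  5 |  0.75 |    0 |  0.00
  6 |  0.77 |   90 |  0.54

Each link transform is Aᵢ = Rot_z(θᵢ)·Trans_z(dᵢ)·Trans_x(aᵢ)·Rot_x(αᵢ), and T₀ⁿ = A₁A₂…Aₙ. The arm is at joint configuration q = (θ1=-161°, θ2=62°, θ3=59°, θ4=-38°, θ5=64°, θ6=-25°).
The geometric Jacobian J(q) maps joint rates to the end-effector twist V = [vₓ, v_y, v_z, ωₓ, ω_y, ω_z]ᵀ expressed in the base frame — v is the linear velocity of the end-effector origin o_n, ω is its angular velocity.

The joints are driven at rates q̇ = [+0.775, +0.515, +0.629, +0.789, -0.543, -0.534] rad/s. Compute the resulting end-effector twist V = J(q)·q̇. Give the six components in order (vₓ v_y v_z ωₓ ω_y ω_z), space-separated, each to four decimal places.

0.6417 1.3155 0.2039 -0.8968 0.0646 -0.8174

o_n = [-2.1690, 0.3998, 1.9730]
J₁: ẑ×o_n = [-0.3998, -2.1690, 0.0000], ω = ẑ
J2: z=[-0.3256, 0.9455, 0.0000] o=[-0.4444, -0.1530, 0.0000] → [1.8656, 0.6424, 1.4507, -0.3256, 0.9455, 0.0000]
J3: z=[-0.8348, -0.2875, -0.4695] o=[-0.6308, -0.2172, 0.3708] → [-0.1709, 2.0597, -0.9573, -0.8348, -0.2875, -0.4695]
J4: z=[0.2128, 0.6180, -0.7568] o=[-0.9507, 0.2438, 0.6573] → [0.9311, 0.6421, 0.7861, 0.2128, 0.6180, -0.7568]
J5: z=[0.3453, 0.6770, 0.6499] o=[-1.2614, 0.3797, 0.6809] → [0.8618, -1.0360, 0.6214, 0.3453, 0.6770, 0.6499]
J6: z=[0.3453, 0.6770, 0.6499] o=[-1.7054, 0.0945, 1.2139] → [0.3156, -0.5635, 0.4193, 0.3453, 0.6770, 0.6499]
V = J·q̇ = [0.6417, 1.3155, 0.2039, -0.8968, 0.0646, -0.8174]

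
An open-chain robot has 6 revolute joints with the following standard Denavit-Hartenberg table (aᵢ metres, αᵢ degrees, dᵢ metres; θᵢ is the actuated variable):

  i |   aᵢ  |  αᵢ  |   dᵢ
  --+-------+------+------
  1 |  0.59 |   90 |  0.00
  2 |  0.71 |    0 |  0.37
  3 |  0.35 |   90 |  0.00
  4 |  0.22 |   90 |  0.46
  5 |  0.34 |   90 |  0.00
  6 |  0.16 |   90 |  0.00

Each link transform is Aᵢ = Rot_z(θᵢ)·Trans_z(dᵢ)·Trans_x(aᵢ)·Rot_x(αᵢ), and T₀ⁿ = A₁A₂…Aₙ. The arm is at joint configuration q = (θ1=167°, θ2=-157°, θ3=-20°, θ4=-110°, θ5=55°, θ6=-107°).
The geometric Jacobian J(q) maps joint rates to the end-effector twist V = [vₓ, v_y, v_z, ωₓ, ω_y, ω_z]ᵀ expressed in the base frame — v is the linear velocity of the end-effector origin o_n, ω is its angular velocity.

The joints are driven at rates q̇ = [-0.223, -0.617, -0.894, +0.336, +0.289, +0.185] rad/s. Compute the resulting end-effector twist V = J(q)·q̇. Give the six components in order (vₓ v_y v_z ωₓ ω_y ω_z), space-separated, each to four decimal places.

-0.6912 0.1062 1.0663 -0.6527 -1.4448 0.0235

o_n = [0.4383, -0.1495, 0.4029]
J₁: ẑ×o_n = [0.1495, 0.4383, -0.0000], ω = ẑ
J2: z=[0.2250, 0.9744, 0.0000] o=[-0.5749, 0.1327, 0.0000] → [0.3926, -0.0906, -1.0507, 0.2250, 0.9744, 0.0000]
J3: z=[0.2250, 0.9744, 0.0000] o=[0.1452, 0.3462, -0.2774] → [0.6629, -0.1530, -0.3972, 0.2250, 0.9744, 0.0000]
J4: z=[0.0510, -0.0118, 0.9986] o=[0.4857, 0.2676, -0.2957] → [0.4083, -0.0830, -0.0218, 0.0510, -0.0118, 0.9986]
J5: z=[-0.8374, 0.5443, 0.0492] o=[0.3895, 0.0776, 0.1676] → [0.1393, 0.1995, 0.1637, -0.8374, 0.5443, 0.0492]
J6: z=[-0.4750, -0.6803, -0.5581] o=[0.2975, -0.0892, 0.4492] → [-0.0022, -0.1006, 0.1244, -0.4750, -0.6803, -0.5581]
V = J·q̇ = [-0.6912, 0.1062, 1.0663, -0.6527, -1.4448, 0.0235]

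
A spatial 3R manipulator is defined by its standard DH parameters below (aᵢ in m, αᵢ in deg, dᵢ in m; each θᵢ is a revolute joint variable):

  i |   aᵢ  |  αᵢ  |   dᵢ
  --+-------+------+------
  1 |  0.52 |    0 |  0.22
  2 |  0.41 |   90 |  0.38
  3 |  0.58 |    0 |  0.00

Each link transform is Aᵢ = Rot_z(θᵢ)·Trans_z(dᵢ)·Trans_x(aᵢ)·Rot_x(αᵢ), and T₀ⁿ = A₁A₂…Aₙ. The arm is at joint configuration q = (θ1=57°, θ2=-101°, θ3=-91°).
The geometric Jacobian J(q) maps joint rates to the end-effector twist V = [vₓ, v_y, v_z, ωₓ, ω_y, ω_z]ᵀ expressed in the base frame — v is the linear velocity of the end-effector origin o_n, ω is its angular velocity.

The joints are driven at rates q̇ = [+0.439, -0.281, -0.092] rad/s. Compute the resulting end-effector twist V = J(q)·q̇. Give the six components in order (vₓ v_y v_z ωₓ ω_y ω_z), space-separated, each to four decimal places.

o_n = [0.5709, 0.1583, 0.0201]
J₁: ẑ×o_n = [-0.1583, 0.5709, 0.0000], ω = ẑ
J2: z=[0.0000, 0.0000, 1.0000] o=[0.2832, 0.4361, 0.2200] → [0.2778, 0.2876, -0.0000, 0.0000, 0.0000, 1.0000]
J3: z=[-0.6947, -0.7193, 0.0000] o=[0.5781, 0.1513, 0.6000] → [0.4172, -0.4028, -0.0101, -0.6947, -0.7193, 0.0000]
V = J·q̇ = [-0.1859, 0.2068, 0.0009, 0.0639, 0.0662, 0.1580]

-0.1859 0.2068 0.0009 0.0639 0.0662 0.1580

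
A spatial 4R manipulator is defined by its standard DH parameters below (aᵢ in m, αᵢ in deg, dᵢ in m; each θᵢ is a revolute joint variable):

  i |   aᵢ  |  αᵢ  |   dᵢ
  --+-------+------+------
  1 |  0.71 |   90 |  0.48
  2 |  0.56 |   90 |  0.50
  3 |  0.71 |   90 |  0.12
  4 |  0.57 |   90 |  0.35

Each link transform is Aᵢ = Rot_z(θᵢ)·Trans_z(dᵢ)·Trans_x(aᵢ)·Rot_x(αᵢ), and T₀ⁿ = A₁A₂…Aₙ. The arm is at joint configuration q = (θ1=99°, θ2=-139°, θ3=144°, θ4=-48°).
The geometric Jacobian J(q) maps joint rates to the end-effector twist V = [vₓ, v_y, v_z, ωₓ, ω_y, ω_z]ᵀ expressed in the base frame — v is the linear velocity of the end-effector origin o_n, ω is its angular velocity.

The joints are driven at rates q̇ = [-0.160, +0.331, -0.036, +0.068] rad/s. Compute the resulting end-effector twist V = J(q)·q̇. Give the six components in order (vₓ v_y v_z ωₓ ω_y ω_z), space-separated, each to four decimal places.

o_n = [1.2511, 1.2082, 0.3278]
J₁: ẑ×o_n = [-1.2082, 1.2511, 0.0000], ω = ẑ
J2: z=[0.9877, 0.1564, 0.0000] o=[-0.1111, 0.7013, 0.4800] → [-0.0238, 0.1503, 0.2877, 0.9877, 0.1564, 0.0000]
J3: z=[0.1026, -0.6480, 0.7547] o=[0.4489, 0.3620, 0.1126] → [-0.7781, 0.5833, 0.6066, 0.1026, -0.6480, 0.7547]
J4: z=[0.8685, -0.3116, -0.3856] o=[0.8056, 0.7777, 0.5800] → [0.2446, 0.0473, 0.5127, 0.8685, -0.3116, -0.3856]
V = J·q̇ = [0.2301, -0.1682, 0.1082, 0.3823, 0.0539, -0.2134]

0.2301 -0.1682 0.1082 0.3823 0.0539 -0.2134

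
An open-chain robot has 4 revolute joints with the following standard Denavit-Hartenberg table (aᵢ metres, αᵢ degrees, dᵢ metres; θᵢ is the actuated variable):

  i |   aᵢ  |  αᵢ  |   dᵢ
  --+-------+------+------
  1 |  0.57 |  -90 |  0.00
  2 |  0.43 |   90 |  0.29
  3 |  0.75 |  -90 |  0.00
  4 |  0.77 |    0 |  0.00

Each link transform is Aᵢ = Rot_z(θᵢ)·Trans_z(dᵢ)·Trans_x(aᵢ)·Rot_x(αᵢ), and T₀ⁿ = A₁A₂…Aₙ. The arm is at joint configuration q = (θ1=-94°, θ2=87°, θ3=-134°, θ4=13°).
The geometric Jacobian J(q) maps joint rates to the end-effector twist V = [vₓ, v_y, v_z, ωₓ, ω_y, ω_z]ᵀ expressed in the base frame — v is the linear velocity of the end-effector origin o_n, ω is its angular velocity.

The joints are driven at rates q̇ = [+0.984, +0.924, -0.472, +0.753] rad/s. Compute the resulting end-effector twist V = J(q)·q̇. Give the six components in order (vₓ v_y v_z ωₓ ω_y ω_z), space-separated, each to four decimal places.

0.8905 -0.8111 0.5781 0.4308 0.4140 0.4184

o_n = [-0.8127, -0.3090, 0.6023]
J₁: ẑ×o_n = [0.3090, -0.8127, 0.0000], ω = ẑ
J2: z=[0.9976, -0.0698, 0.0000] o=[-0.0398, -0.5686, 0.0000] → [-0.0420, -0.6008, 0.2050, 0.9976, -0.0698, 0.0000]
J3: z=[-0.0697, -0.9962, 0.0523] o=[0.2480, -0.6113, -0.4294] → [-1.0436, 0.0164, -1.0777, -0.0697, -0.9962, 0.0523]
J4: z=[-0.6956, 0.0109, -0.7184] o=[-0.2883, -0.5465, 0.0909] → [0.1761, 0.7324, -0.1594, -0.6956, 0.0109, -0.7184]
V = J·q̇ = [0.8905, -0.8111, 0.5781, 0.4308, 0.4140, 0.4184]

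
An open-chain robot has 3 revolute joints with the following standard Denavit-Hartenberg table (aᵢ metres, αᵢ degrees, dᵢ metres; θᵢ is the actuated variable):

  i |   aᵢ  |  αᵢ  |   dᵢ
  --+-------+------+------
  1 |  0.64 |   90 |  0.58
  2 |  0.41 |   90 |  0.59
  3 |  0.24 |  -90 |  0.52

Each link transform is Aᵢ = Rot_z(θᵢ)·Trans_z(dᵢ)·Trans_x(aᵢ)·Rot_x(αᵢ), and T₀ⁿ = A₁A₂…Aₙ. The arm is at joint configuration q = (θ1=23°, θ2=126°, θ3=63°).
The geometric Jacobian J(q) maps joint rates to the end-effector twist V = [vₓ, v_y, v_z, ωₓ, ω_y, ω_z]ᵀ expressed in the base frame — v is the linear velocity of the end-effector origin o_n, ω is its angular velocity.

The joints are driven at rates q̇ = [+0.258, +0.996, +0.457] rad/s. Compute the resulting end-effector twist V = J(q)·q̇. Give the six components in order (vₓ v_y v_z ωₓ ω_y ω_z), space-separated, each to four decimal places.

o_n = [1.0097, -0.4447, 1.3055]
J₁: ẑ×o_n = [0.4447, 1.0097, -0.0000], ω = ẑ
J2: z=[0.3907, -0.9205, 0.0000] o=[0.5891, 0.2501, 0.5800] → [-0.6678, -0.2835, 0.1157, 0.3907, -0.9205, 0.0000]
J3: z=[0.7447, 0.3161, 0.5878] o=[0.5978, -0.3872, 0.9117] → [0.1583, -0.0512, -0.1730, 0.7447, 0.3161, 0.5878]
V = J·q̇ = [-0.4781, -0.0452, 0.0361, 0.7295, -0.7724, 0.5266]

-0.4781 -0.0452 0.0361 0.7295 -0.7724 0.5266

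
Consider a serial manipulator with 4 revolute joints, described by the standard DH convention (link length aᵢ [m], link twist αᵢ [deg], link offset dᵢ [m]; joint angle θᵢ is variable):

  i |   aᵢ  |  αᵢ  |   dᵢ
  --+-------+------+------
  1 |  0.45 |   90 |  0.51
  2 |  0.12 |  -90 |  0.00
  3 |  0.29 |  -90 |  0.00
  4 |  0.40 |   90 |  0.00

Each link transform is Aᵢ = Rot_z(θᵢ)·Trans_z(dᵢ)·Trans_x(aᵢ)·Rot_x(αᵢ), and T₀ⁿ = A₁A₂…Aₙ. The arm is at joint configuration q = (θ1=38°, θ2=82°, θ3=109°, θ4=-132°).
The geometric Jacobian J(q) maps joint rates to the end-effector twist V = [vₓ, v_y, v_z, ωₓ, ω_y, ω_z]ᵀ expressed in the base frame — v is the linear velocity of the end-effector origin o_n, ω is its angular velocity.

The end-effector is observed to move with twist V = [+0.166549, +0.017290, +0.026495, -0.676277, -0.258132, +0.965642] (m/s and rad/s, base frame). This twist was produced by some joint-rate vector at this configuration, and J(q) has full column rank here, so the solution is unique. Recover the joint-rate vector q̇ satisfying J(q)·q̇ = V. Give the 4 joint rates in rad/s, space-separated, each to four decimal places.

0.3700 -0.0430 0.7680 -0.5220

o_n = [0.1220, 0.1221, 0.6630]
J₁: ẑ×o_n = [-0.1221, 0.1220, 0.0000], ω = ẑ
J2: z=[0.6157, -0.7880, 0.0000] o=[0.3546, 0.2770, 0.5100] → [-0.1206, -0.0942, -0.2787, 0.6157, -0.7880, 0.0000]
J3: z=[-0.7803, -0.6097, 0.1392] o=[0.3678, 0.2873, 0.6288] → [0.0022, -0.0075, -0.0209, -0.7803, -0.6097, 0.1392]
J4: z=[0.0967, -0.3376, -0.9363] o=[0.1886, 0.4953, 0.5353] → [-0.3925, 0.0500, -0.0586, 0.0967, -0.3376, -0.9363]
q̇ = J⁺·V = [0.3700, -0.0430, 0.7680, -0.5220]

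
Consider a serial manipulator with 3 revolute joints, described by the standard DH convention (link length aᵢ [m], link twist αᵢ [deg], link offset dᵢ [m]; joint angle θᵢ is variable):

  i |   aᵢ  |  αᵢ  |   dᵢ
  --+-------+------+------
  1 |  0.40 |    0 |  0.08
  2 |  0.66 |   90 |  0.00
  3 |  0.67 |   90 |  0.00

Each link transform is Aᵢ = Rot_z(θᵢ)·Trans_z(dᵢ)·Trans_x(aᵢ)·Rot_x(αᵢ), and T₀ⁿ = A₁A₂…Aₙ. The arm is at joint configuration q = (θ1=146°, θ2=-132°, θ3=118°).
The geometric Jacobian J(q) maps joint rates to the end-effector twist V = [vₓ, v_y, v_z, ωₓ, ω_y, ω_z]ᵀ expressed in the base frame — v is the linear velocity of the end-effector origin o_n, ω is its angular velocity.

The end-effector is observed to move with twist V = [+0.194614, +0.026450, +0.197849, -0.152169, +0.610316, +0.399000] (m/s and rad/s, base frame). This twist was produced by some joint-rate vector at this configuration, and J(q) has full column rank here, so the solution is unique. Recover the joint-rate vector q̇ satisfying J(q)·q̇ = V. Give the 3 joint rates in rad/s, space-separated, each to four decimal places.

0.5950 -0.1960 -0.6290

o_n = [0.0036, 0.3073, 0.6716]
J₁: ẑ×o_n = [-0.3073, 0.0036, 0.0000], ω = ẑ
J2: z=[0.0000, 0.0000, 1.0000] o=[-0.3316, 0.2237, 0.0800] → [-0.0836, 0.3352, 0.0000, 0.0000, 0.0000, 1.0000]
J3: z=[0.2419, -0.9703, 0.0000] o=[0.3088, 0.3833, 0.0800] → [-0.5740, -0.1431, -0.3145, 0.2419, -0.9703, 0.0000]
q̇ = J⁺·V = [0.5950, -0.1960, -0.6290]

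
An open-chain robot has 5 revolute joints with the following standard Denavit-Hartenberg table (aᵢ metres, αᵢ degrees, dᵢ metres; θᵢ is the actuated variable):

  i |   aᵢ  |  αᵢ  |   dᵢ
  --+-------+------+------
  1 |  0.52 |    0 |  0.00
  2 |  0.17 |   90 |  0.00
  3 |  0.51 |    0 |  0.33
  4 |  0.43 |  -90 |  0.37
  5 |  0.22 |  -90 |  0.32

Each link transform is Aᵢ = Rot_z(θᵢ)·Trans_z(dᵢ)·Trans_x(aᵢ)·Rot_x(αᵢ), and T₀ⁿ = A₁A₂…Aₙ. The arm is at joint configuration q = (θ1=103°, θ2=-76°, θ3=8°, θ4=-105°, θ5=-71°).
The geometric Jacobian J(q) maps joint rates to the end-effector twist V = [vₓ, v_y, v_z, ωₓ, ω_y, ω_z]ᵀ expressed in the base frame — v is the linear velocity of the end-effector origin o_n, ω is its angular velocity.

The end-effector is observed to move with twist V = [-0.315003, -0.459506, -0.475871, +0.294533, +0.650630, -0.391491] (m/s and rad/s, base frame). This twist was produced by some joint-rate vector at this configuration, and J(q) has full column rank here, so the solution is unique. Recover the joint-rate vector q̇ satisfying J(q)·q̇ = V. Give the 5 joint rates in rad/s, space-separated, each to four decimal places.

-0.0460 -0.2770 -0.4860 0.0400 0.5620

o_n = [1.1252, 0.1205, -0.4659]
J₁: ẑ×o_n = [-0.1205, 1.1252, 0.0000], ω = ẑ
J2: z=[0.0000, 0.0000, 1.0000] o=[-0.1170, 0.5067, 0.0000] → [0.3861, 1.2422, -0.0000, 0.0000, 0.0000, 1.0000]
J3: z=[0.4540, -0.8910, 0.0000] o=[0.0345, 0.5839, 0.0000] → [0.4151, 0.2115, 0.7615, 0.4540, -0.8910, 0.0000]
J4: z=[0.4540, -0.8910, 0.0000] o=[0.6343, 0.5191, 0.0710] → [0.4784, 0.2437, 0.2565, 0.4540, -0.8910, 0.0000]
J5: z=[0.8844, 0.4506, -0.1219] o=[0.7556, 0.1656, -0.3558] → [-0.0551, 0.0523, -0.2065, 0.8844, 0.4506, -0.1219]
q̇ = J⁺·V = [-0.0460, -0.2770, -0.4860, 0.0400, 0.5620]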